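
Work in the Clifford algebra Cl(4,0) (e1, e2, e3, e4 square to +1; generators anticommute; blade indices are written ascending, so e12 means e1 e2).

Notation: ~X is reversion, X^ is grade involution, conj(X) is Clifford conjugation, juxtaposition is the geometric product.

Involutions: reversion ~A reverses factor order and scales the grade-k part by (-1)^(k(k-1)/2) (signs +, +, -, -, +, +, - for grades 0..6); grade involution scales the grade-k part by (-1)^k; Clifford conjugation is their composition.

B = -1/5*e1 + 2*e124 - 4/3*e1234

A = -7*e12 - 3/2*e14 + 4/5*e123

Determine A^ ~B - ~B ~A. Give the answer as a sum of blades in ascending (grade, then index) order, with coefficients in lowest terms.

first term: 8/5*e2 - 461/30*e4 - 46/25*e23 - 164/15*e34
second term: -22/5*e2 + 443/30*e4 + 54/25*e23 + 164/15*e34
Answer: 6*e2 - 452/15*e4 - 4*e23 - 328/15*e34


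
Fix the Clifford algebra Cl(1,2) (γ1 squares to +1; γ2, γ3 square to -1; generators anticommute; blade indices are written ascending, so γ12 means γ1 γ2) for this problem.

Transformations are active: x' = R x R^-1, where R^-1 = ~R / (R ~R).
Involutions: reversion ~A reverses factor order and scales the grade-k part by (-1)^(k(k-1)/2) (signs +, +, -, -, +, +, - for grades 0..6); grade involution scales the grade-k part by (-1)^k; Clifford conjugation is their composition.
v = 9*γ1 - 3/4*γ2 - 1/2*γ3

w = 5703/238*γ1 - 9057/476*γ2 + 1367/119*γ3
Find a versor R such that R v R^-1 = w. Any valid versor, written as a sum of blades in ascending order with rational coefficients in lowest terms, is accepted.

Sketch: the shared square 1283/16 makes R = v + w = 7845/238*γ1 - 4707/238*γ2 + 2615/238*γ3 the natural versor; its sandwich fixes that direction, negates (v - w)/2, and sends v to w.
Answer: 7845/238*γ1 - 4707/238*γ2 + 2615/238*γ3


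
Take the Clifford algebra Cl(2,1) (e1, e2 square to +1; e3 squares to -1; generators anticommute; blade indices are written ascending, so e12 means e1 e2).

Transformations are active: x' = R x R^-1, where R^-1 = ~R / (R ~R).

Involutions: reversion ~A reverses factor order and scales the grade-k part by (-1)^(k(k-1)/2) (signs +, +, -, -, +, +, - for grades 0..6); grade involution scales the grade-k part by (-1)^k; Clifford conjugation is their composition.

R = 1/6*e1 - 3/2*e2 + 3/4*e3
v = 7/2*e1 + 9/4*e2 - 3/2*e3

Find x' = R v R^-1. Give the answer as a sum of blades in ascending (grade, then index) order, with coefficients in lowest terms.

~R = 1/6*e1 - 3/2*e2 + 3/4*e3, and R ~R = 247/144, so R^-1 = ~R / (247/144).
R v = -5/3 + 45/8*e12 - 23/8*e13 + 9/16*e23
Answer: -1889/494*e1 + 657/988*e2 + 21/494*e3


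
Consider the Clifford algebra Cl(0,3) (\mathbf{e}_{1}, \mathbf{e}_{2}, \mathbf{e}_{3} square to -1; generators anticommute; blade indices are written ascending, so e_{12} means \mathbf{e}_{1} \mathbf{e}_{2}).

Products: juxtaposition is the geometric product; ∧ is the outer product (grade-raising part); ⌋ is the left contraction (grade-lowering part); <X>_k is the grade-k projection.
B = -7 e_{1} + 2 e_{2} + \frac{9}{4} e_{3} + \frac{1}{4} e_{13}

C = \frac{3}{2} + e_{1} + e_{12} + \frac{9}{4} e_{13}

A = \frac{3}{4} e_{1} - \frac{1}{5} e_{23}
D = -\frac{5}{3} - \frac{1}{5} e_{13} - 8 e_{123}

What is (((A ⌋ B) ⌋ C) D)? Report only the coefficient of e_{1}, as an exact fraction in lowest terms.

step 1: \frac{21}{4} - \frac{3}{16} e_{3}
step 2: \frac{63}{8} + \frac{309}{64} e_{1} + \frac{21}{4} e_{12} + \frac{189}{16} e_{13}
step 3: -\frac{861}{80} - \frac{515}{64} e_{1} - \frac{189}{2} e_{2} + \frac{13749}{320} e_{3} - \frac{35}{4} e_{12} - \frac{1701}{80} e_{13} + \frac{1503}{40} e_{23} - 63 e_{123}
Answer: -\frac{515}{64}


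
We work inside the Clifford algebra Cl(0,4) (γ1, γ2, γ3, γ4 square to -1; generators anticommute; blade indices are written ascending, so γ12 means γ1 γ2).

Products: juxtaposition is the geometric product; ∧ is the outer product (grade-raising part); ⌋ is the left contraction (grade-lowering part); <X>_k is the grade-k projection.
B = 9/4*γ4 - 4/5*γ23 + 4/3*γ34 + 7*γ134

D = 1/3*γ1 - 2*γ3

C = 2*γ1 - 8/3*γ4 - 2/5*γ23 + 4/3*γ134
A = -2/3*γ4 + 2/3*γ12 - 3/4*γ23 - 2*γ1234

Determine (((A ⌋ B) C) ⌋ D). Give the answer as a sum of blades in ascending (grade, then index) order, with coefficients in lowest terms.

step 1: 9/10 - 8/9*γ3 + 14/3*γ13
step 2: 9/5*γ1 + 16/45*γ2 + 28/3*γ3 - 388/45*γ4 - 28/15*γ12 + 16/9*γ13 - 32/27*γ14 - 9/25*γ23 + 64/27*γ34 - 506/45*γ134
step 3: 271/15
Answer: 271/15


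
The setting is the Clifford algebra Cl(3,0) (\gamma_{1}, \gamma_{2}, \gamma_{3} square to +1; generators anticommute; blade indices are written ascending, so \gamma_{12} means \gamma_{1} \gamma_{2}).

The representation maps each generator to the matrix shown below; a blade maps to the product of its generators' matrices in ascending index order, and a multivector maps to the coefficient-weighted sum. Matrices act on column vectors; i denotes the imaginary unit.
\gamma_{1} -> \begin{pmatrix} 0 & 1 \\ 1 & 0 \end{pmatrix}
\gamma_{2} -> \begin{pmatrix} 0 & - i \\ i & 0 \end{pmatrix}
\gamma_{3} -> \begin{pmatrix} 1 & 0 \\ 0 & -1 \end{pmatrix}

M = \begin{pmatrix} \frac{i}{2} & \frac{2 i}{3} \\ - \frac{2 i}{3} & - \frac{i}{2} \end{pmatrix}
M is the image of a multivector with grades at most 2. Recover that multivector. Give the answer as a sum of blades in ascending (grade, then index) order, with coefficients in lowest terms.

Method: 1, rho(\gamma_{1}), rho(\gamma_{2}), rho(\gamma_{3}) form a trace-orthogonal basis of the 2x2 complex matrices (tr(X Y) = 2 if X = Y, else 0), so M = m0*1 + m1*rho(\gamma_{1}) + m2*rho(\gamma_{2}) + m3*rho(\gamma_{3}) with m0 = tr(M)/2 = 0, m1 = tr(M rho(\gamma_{1}))/2 = 0, m2 = tr(M rho(\gamma_{2}))/2 = - \frac{2}{3}, m3 = tr(M rho(\gamma_{3}))/2 = \frac{i}{2}.
Multiplying table entries, the bivector images are rho(\gamma_{12}) = i*rho(\gamma_{3}), rho(\gamma_{13}) = -i*rho(\gamma_{2}), rho(\gamma_{23}) = i*rho(\gamma_{1}); with real blade coefficients the real parts of m0..m3 are the coefficients of 1, \gamma_{1}, \gamma_{2}, \gamma_{3} and the imaginary parts give the bivectors (\gamma_{23}: Im m1, \gamma_{13}: -Im m2, \gamma_{12}: Im m3).
Answer: -\frac{2}{3} \gamma_{2} + \frac{1}{2} \gamma_{12}


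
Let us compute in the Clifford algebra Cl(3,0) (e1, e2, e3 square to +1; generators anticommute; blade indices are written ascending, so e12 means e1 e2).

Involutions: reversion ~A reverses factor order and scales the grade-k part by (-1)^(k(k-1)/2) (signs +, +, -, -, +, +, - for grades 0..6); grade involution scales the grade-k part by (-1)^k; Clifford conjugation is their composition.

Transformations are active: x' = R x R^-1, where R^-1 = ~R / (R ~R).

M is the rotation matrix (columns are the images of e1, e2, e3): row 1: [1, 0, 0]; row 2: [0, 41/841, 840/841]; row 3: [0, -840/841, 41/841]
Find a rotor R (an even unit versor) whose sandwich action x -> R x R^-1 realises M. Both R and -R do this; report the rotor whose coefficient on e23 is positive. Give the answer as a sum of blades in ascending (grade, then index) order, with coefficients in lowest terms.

Method: write R = a + b12*e12 + b13*e13 + b23*e23 with a^2 + b12^2 + b13^2 + b23^2 = 1 (so R^-1 = ~R). Expanding the columns R e_j ~R gives tr M = 4a^2 - 1 and, from the antisymmetric part, M21 - M12 = -4a*b12, M13 - M31 = 4a*b13, M32 - M23 = -4a*b23.
Here tr M = 923/841, so a^2 = (1 + tr M)/4 = 441/841 and a = ±21/29. Taking a = 21/29: M21 - M12 = 0, M13 - M31 = 0, M32 - M23 = -1680/841, giving b12 = 0, b13 = 0, b23 = 20/29, i.e. R = 21/29 + 20/29*e23.
Its e23 coefficient is already positive.
Answer: 21/29 + 20/29*e23. Key observation: the double cover Spin(3) -> SO(3) sends R and -R to the same matrix (trace 923/841 here), so the stated sign of the e23 coefficient is what selects one sheet.


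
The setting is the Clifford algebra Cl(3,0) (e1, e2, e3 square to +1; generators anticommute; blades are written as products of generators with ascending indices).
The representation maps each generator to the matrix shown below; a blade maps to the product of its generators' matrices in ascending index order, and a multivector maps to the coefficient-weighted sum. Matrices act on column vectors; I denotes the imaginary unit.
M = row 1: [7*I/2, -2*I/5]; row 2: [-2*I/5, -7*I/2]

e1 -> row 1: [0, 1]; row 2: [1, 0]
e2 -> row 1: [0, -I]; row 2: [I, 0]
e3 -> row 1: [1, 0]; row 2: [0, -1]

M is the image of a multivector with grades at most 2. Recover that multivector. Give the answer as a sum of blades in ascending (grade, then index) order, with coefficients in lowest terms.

Method: 1, rho(e1), rho(e2), rho(e3) form a trace-orthogonal basis of the 2x2 complex matrices (tr(X Y) = 2 if X = Y, else 0), so M = m0*1 + m1*rho(e1) + m2*rho(e2) + m3*rho(e3) with m0 = tr(M)/2 = 0, m1 = tr(M rho(e1))/2 = -2*I/5, m2 = tr(M rho(e2))/2 = 0, m3 = tr(M rho(e3))/2 = 7*I/2.
Multiplying table entries, the bivector images are rho(e1 e2) = I*rho(e3), rho(e1 e3) = -I*rho(e2), rho(e2 e3) = I*rho(e1); with real blade coefficients the real parts of m0..m3 are the coefficients of 1, e1, e2, e3 and the imaginary parts give the bivectors (e2 e3: Im m1, e1 e3: -Im m2, e1 e2: Im m3).
Answer: 7/2*e1 e2 - 2/5*e2 e3


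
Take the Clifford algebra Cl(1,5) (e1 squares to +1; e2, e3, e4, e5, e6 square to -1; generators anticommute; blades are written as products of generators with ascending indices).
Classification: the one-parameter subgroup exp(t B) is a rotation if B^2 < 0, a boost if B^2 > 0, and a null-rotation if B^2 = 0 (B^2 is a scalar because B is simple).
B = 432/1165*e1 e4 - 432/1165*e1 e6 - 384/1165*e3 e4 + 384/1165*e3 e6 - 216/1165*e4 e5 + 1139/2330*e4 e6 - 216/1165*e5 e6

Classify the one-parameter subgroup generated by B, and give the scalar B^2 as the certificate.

B^2 term by term: the squares give (432/1165)^2*(e1 e4)^2 + (-432/1165)^2*(e1 e6)^2 + (-384/1165)^2*(e3 e4)^2 + (384/1165)^2*(e3 e6)^2 + (-216/1165)^2*(e4 e5)^2 + (1139/2330)^2*(e4 e6)^2 + (-216/1165)^2*(e5 e6)^2 = 186624/1357225*(+1) + 186624/1357225*(+1) + 147456/1357225*(-1) + 147456/1357225*(-1) + 46656/1357225*(-1) + 1297321/5428900*(-1) + 46656/1357225*(-1) = -1/4 (each basis 2-blade squares to minus the product of its generators' squares); cross terms between blades sharing an index anticommute and cancel; the commuting (index-disjoint) pairs give grade-4 terms 2*c*c'*(blade product), which cancel blade by blade — e1 e3 e4 e6: -331776/1357225 + 331776/1357225 = 0; e1 e4 e5 e6: -186624/1357225 + 186624/1357225 = 0; e3 e4 e5 e6: 165888/1357225 - 165888/1357225 = 0 — confirming B is simple. So B^2 = -1/4.
Answer: rotation, certificate B^2 = -1/4. Note: conjugating B changes its blade decomposition but never the scalar B^2 = -1/4, whose sign settles the classification.


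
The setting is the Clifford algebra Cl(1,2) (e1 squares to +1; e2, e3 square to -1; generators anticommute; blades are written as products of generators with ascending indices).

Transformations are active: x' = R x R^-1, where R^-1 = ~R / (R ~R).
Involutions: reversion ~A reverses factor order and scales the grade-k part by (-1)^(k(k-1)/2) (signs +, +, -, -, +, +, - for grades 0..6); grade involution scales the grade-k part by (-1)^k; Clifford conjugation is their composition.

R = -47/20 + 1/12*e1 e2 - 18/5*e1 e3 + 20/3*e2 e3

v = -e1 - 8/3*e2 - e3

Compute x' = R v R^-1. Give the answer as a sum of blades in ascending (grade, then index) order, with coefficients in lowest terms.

~R = -47/20 - 1/12*e1 e2 + 18/5*e1 e3 - 20/3*e2 e3, and R ~R = 37, so R^-1 = ~R / (37).
R v = -37/36*e1 + 781/60*e2 - 685/36*e3 - 327/20*e1 e2 e3
Answer: -63421/13320*e1 + 3725/888*e2 + 5812/1665*e3


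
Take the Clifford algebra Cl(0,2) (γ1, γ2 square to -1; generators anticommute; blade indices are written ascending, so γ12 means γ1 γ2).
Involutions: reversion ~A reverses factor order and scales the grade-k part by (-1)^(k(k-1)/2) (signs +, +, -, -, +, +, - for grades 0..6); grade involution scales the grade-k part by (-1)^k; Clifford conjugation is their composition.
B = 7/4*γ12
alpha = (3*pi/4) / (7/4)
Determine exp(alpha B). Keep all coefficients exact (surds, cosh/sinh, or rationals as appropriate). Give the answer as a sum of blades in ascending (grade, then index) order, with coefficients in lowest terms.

B^2 = (7/4)^2*(γ12)^2 = 49/16*(-1) = -49/16 (a basis 2-blade squares to minus the product of its generators' squares).
B^2 = -49/16 — B^2 < 0, so the exponential closes trigonometrically: l = 7/4, alpha*l = 3*pi/4, so exp(alpha B) = cos(3*pi/4) + (sin(3*pi/4)/(7/4))*B = -sqrt(2)/2 + (2*sqrt(2)/7)*B.
Answer: -sqrt(2)/2 + sqrt(2)/2*γ12


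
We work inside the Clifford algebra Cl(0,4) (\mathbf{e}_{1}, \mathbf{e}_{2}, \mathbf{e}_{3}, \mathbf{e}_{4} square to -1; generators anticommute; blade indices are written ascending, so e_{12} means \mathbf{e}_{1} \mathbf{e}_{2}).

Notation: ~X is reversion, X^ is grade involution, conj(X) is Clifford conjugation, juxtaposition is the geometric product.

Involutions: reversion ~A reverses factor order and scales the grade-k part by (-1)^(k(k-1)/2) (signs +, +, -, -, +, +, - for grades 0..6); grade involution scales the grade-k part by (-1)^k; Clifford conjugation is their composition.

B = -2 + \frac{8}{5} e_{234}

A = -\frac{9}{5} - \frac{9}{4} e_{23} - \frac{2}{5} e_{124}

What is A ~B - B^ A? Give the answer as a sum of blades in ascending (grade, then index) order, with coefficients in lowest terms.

first term: \frac{18}{5} - \frac{18}{5} e_{4} + \frac{16}{25} e_{13} + \frac{9}{2} e_{23} + \frac{4}{5} e_{124} + \frac{72}{25} e_{234}
second term: \frac{18}{5} - \frac{18}{5} e_{4} - \frac{16}{25} e_{13} + \frac{9}{2} e_{23} + \frac{4}{5} e_{124} + \frac{72}{25} e_{234}
Answer: \frac{32}{25} e_{13}


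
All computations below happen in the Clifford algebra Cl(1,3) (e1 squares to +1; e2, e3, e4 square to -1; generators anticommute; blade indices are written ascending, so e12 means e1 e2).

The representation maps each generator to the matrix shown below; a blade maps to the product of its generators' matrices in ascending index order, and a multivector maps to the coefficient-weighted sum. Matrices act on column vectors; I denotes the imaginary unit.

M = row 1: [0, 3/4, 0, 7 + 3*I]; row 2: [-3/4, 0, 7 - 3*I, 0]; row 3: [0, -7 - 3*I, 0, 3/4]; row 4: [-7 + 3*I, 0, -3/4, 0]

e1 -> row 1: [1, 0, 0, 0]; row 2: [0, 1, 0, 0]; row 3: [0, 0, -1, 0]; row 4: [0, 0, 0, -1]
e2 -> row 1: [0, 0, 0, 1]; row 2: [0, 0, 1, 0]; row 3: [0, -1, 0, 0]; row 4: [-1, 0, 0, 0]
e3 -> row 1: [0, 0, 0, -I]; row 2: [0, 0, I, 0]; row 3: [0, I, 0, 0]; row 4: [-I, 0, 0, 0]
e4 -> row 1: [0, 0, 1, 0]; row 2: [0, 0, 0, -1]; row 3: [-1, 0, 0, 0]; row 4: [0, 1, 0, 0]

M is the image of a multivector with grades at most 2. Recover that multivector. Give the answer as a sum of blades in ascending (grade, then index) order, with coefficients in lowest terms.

Method: the blade images are trace-orthogonal — tr(rho(e_A) rho(e_B)^-1) = 4 if A = B and 0 otherwise — and rho(e_A)^-1 = (e_A)^2 * rho(e_A) with (e_A)^2 = +1 or -1, so the coefficient of e_A in the preimage is (e_A)^2 * tr(M rho(e_A))/4.
Nonzero projections over blades of grade <= 2: e2: (e2)^2 = -1, tr(M rho(e2)) = -28, coefficient 7; e3: (e3)^2 = -1, tr(M rho(e3)) = 12, coefficient -3; e24: (e24)^2 = -1, tr(M rho(e24)) = -3, coefficient 3/4. Every other blade of grade <= 2 projects to 0.
Answer: 7*e2 - 3*e3 + 3/4*e24


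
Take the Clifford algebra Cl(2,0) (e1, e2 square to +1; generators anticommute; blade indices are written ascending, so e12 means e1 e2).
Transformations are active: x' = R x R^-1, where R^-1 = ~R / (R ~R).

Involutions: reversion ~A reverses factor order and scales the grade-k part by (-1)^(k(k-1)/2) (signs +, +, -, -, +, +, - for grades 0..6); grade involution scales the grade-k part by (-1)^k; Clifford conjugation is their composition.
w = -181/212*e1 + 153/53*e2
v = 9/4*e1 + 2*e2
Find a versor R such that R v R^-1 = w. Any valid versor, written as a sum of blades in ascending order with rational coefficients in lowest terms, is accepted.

Reasoning: v^2 = w^2 = 145/16 since conjugation preserves the quadratic form; R = v + w = 74/53*e1 + 259/53*e2 is then valid when invertible, keeping its own part and reversing (v - w)/2.
Answer: 74/53*e1 + 259/53*e2


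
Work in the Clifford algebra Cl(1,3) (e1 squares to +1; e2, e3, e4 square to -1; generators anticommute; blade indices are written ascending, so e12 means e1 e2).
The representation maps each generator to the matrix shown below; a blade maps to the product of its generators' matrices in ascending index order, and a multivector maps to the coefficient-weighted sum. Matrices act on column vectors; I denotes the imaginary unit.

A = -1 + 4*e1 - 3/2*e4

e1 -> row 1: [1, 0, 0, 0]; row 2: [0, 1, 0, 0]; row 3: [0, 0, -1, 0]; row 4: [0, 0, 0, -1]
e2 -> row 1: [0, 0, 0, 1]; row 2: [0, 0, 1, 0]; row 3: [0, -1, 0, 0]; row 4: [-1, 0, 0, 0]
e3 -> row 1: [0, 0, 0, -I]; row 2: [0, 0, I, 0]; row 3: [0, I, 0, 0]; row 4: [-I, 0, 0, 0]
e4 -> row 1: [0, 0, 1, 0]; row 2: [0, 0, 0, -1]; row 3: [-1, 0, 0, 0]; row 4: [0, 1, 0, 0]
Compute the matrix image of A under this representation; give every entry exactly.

M = (-1)*1 + (4)*rho(e1) + (-3/2)*rho(e4), summed entrywise (1 is the identity matrix):
Answer: row 1: [3, 0, -3/2, 0]; row 2: [0, 3, 0, 3/2]; row 3: [3/2, 0, -5, 0]; row 4: [0, -3/2, 0, -5]


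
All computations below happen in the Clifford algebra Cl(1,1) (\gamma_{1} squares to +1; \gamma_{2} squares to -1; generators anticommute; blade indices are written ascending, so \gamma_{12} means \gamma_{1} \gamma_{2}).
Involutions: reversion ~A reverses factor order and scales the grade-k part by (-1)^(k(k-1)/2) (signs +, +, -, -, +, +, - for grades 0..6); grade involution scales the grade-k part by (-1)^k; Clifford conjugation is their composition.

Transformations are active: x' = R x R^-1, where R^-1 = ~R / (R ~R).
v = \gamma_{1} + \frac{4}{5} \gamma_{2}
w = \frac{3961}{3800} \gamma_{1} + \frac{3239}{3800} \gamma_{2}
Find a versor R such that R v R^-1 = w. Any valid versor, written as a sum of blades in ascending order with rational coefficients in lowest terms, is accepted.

The midline construction: v and w both square to \frac{9}{25}, so reflecting in their sum \frac{7761}{3800} \gamma_{1} + \frac{6279}{3800} \gamma_{2} exchanges them.
Answer: \frac{7761}{3800} \gamma_{1} + \frac{6279}{3800} \gamma_{2}


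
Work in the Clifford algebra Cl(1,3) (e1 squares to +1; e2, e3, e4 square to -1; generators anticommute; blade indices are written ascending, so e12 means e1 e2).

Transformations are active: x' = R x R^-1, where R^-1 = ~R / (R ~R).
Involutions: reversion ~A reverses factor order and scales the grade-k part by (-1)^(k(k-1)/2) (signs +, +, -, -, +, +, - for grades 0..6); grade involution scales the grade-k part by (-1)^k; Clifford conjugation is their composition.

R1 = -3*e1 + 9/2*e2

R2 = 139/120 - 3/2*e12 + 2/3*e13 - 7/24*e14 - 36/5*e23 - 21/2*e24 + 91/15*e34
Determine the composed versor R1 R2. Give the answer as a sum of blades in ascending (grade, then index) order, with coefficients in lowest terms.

Distribute over the terms of R1 (each basis-blade product reordered to ascending indices, repeated generators contracted through their squares):
(-3*e1) R2 = -139/40*e1 + 9/2*e2 - 2*e3 + 7/8*e4 + 108/5*e123 + 63/2*e124 - 91/5*e134
(9/2*e2) R2 = -27/4*e1 + 417/80*e2 + 162/5*e3 + 189/4*e4 - 3*e123 + 21/16*e124 + 273/10*e234
Summing the partial products and collecting blades:
Answer: -409/40*e1 + 777/80*e2 + 152/5*e3 + 385/8*e4 + 93/5*e123 + 525/16*e124 - 91/5*e134 + 273/10*e234


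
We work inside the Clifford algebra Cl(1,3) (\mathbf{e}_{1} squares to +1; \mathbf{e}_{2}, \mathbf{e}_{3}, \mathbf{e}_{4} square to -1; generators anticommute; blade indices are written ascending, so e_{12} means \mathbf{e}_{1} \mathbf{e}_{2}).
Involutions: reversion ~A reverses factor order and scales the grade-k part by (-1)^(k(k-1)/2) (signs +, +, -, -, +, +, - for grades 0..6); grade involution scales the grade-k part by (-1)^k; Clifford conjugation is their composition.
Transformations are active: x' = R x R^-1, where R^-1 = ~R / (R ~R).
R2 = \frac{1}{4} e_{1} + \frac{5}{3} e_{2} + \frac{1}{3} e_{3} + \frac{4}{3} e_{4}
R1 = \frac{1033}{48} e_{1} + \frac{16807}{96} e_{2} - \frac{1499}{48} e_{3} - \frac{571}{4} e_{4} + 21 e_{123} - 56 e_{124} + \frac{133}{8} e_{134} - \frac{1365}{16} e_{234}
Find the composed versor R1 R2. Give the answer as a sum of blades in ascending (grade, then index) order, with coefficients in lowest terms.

Distribute over the terms of R2 (each basis-blade product reordered to ascending indices, repeated generators contracted through their squares):
R1 (\frac{1}{4} e_{1}) = \frac{1033}{192} - \frac{16807}{384} e_{12} + \frac{1499}{192} e_{13} + \frac{571}{16} e_{14} + \frac{21}{4} e_{23} - 14 e_{24} + \frac{133}{32} e_{34} + \frac{1365}{64} e_{1234}
R1 (\frac{5}{3} e_{2}) = -\frac{84035}{288} + \frac{5165}{144} e_{12} + 35 e_{13} - \frac{280}{3} e_{14} + \frac{7495}{144} e_{23} + \frac{2855}{12} e_{24} + \frac{2275}{16} e_{34} + \frac{665}{24} e_{1234}
R1 (\frac{1}{3} e_{3}) = \frac{1499}{144} - 7 e_{12} + \frac{1033}{144} e_{13} + \frac{133}{24} e_{14} + \frac{16807}{288} e_{23} - \frac{455}{16} e_{24} + \frac{571}{12} e_{34} + \frac{56}{3} e_{1234}
R1 (\frac{4}{3} e_{4}) = \frac{571}{3} + \frac{224}{3} e_{12} - \frac{133}{6} e_{13} + \frac{1033}{36} e_{14} + \frac{455}{4} e_{23} + \frac{16807}{72} e_{24} - \frac{1499}{36} e_{34} + 28 e_{1234}
Summing the partial products and collecting blades:
Answer: -\frac{49343}{576} + \frac{68851}{1152} e_{12} + \frac{16021}{576} e_{13} - \frac{3371}{144} e_{14} + \frac{7341}{32} e_{23} + \frac{61763}{144} e_{24} + \frac{43859}{288} e_{34} + \frac{6125}{64} e_{1234}


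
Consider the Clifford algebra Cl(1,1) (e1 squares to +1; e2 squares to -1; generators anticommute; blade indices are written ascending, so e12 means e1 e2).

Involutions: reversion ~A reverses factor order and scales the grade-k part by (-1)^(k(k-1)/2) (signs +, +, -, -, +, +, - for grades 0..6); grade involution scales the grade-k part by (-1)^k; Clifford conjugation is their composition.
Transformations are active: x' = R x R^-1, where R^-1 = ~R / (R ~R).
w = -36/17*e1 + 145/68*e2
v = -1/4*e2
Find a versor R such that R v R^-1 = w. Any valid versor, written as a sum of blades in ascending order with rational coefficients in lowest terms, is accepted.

R = v + w = -36/17*e1 + 32/17*e2 works: the equal norms (-1/16) guarantee its sandwich swaps v into w.
Answer: -36/17*e1 + 32/17*e2


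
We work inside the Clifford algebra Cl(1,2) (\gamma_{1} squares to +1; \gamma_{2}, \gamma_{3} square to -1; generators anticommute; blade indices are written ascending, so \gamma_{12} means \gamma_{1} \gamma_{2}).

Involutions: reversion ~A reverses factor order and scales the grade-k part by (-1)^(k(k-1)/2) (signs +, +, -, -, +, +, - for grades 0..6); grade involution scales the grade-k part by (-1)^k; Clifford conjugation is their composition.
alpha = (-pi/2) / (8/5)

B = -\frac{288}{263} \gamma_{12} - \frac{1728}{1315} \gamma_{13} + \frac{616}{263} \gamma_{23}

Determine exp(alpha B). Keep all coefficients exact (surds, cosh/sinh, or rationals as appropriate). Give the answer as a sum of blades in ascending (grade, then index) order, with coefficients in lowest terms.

B^2 term by term: the squares give (-\frac{288}{263})^2*(\gamma_{12})^2 + (-\frac{1728}{1315})^2*(\gamma_{13})^2 + (\frac{616}{263})^2*(\gamma_{23})^2 = \frac{82944}{69169}*(+1) + \frac{2985984}{1729225}*(+1) + \frac{379456}{69169}*(-1) = -\frac{64}{25} (each basis 2-blade squares to minus the product of its generators' squares); cross terms between blades sharing an index anticommute and cancel. So B^2 = -\frac{64}{25}.
B^2 = -\frac{64}{25} — the series telescopes trigonometrically here: l = \frac{8}{5}, alpha*l = - \frac{\pi}{2}, so exp(alpha B) = cos(- \frac{\pi}{2}) + (sin(- \frac{\pi}{2})/(\frac{8}{5}))*B = 0 + (- \frac{5}{8})*B.
Answer: \frac{180}{263} \gamma_{12} + \frac{216}{263} \gamma_{13} - \frac{385}{263} \gamma_{23}


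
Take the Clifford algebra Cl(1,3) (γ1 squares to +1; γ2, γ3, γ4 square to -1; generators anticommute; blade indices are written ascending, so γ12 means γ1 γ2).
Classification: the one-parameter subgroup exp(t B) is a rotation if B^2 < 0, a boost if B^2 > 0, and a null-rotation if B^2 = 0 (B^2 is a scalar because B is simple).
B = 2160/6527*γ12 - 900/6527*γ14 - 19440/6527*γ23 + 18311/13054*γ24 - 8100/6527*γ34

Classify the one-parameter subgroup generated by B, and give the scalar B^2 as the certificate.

B^2 term by term: the squares give (2160/6527)^2*(γ12)^2 + (-900/6527)^2*(γ14)^2 + (-19440/6527)^2*(γ23)^2 + (18311/13054)^2*(γ24)^2 + (-8100/6527)^2*(γ34)^2 = 4665600/42601729*(+1) + 810000/42601729*(+1) + 377913600/42601729*(-1) + 335292721/170406916*(-1) + 65610000/42601729*(-1) = -49/4 (each basis 2-blade squares to minus the product of its generators' squares); cross terms between blades sharing an index anticommute and cancel; the commuting (index-disjoint) pairs give grade-4 terms 2*c*c'*(blade product), which cancel blade by blade — γ1234: -34992000/42601729 + 34992000/42601729 = 0 — confirming B is simple. So B^2 = -49/4.
Answer: rotation, certificate B^2 = -49/4. The scalar -49/4 is the complete invariant here: its sign names the subgroup type.


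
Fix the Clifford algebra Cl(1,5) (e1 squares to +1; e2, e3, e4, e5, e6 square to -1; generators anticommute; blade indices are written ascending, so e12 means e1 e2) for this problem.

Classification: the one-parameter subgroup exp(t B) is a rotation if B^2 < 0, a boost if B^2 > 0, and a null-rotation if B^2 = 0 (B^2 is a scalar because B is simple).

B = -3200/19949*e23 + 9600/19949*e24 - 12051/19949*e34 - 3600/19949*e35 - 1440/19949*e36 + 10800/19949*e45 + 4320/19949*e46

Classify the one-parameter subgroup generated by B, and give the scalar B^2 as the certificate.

B^2 term by term: the squares give (-3200/19949)^2*(e23)^2 + (9600/19949)^2*(e24)^2 + (-12051/19949)^2*(e34)^2 + (-3600/19949)^2*(e35)^2 + (-1440/19949)^2*(e36)^2 + (10800/19949)^2*(e45)^2 + (4320/19949)^2*(e46)^2 = 10240000/397962601*(-1) + 92160000/397962601*(-1) + 145226601/397962601*(-1) + 12960000/397962601*(-1) + 2073600/397962601*(-1) + 116640000/397962601*(-1) + 18662400/397962601*(-1) = -1 (each basis 2-blade squares to minus the product of its generators' squares); cross terms between blades sharing an index anticommute and cancel; the commuting (index-disjoint) pairs give grade-4 terms 2*c*c'*(blade product), which cancel blade by blade — e2345: -69120000/397962601 + 69120000/397962601 = 0; e2346: -27648000/397962601 + 27648000/397962601 = 0; e3456: 31104000/397962601 - 31104000/397962601 = 0 — confirming B is simple. So B^2 = -1.
Answer: rotation, certificate B^2 = -1. Check the certificate: B^2 = -1, and that sign is decisive whatever form B takes.


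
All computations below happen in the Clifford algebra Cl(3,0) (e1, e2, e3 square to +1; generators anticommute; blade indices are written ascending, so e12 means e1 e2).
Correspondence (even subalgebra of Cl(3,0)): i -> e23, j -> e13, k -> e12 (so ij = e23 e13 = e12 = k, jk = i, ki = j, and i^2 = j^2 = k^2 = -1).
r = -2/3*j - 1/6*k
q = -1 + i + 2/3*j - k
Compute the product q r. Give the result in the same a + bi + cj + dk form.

In blades: q = -1 - e12 + 2/3*e13 + e23, r = -1/6*e12 - 2/3*e13.
Distribute q over r term by term (generator squares from the signature, products reordered to ascending indices): (-1)*r = 1/6*e12 + 2/3*e13; (-e12)*r = -1/6 - 2/3*e23; (2/3*e13)*r = 4/9 - 1/9*e23; (e23)*r = -2/3*e12 + 1/6*e13.
Sum: 5/18 - 1/2*e12 + 5/6*e13 - 7/9*e23; translating back through the correspondence:
Answer: 5/18 - 7/9*i + 5/6*j - 1/2*k


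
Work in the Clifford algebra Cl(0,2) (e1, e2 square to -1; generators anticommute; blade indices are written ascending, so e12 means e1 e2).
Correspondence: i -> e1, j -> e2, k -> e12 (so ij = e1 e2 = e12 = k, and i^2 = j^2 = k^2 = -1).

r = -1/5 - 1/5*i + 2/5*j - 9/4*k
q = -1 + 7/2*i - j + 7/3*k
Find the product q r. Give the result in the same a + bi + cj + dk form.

In blades: q = -1 + 7/2*e1 - e2 + 7/3*e12, r = -1/5 - 1/5*e1 + 2/5*e2 - 9/4*e12.
Distribute q over r term by term (generator squares from the signature, products reordered to ascending indices): (-1)*r = 1/5 + 1/5*e1 - 2/5*e2 + 9/4*e12; (7/2*e1)*r = 7/10 - 7/10*e1 + 63/8*e2 + 7/5*e12; (-e2)*r = 2/5 + 9/4*e1 + 1/5*e2 - 1/5*e12; (7/3*e12)*r = 21/4 - 14/15*e1 - 7/15*e2 - 7/15*e12.
Sum: 131/20 + 49/60*e1 + 173/24*e2 + 179/60*e12; translating back through the correspondence:
Answer: 131/20 + 49/60*i + 173/24*j + 179/60*k


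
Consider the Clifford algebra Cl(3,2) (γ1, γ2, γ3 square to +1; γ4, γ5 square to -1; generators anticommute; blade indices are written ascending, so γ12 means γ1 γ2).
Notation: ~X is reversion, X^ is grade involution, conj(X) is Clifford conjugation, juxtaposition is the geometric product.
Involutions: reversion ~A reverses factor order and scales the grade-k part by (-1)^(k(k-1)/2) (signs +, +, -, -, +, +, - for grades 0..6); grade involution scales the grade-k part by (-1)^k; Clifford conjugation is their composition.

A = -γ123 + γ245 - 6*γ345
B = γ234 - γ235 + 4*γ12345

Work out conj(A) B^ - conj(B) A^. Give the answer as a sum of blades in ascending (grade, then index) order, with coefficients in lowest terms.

first term: -24*γ12 - 4*γ13 - γ14 + γ15 - 6*γ24 - 6*γ25 - γ34 - γ35 - 4*γ45
second term: 24*γ12 + 4*γ13 + γ14 - γ15 + 6*γ24 + 6*γ25 + γ34 + γ35 + 4*γ45
Answer: -48*γ12 - 8*γ13 - 2*γ14 + 2*γ15 - 12*γ24 - 12*γ25 - 2*γ34 - 2*γ35 - 8*γ45


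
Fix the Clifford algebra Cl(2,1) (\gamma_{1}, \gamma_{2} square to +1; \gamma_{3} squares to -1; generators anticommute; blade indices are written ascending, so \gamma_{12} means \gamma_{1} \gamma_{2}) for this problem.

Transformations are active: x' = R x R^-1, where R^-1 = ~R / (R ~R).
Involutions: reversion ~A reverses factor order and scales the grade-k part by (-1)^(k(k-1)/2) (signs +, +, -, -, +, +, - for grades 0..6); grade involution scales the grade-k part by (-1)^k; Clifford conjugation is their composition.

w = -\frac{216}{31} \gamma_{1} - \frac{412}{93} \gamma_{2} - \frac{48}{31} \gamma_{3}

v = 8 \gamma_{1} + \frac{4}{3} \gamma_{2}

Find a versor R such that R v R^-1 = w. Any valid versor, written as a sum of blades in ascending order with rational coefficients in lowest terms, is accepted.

Since q(v) = q(w) = \frac{592}{9}, the sum R = v + w = \frac{32}{31} \gamma_{1} - \frac{96}{31} \gamma_{2} - \frac{48}{31} \gamma_{3} does the job whenever invertible.
Answer: \frac{32}{31} \gamma_{1} - \frac{96}{31} \gamma_{2} - \frac{48}{31} \gamma_{3}


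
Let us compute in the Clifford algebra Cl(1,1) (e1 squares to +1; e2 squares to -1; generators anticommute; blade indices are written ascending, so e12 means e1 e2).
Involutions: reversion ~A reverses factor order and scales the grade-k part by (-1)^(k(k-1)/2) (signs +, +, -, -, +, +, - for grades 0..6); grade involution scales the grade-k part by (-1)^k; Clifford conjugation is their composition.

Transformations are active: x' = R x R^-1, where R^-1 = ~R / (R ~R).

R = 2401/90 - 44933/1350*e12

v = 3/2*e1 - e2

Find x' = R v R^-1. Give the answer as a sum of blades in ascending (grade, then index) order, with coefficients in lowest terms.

~R = 2401/90 + 44933/1350*e12, and R ~R = -180473566/455625, so R^-1 = ~R / (-180473566/455625).
R v = 18179/2700*e1 + 20923/900*e2
Answer: -14769/6136*e1 - 13079/6136*e2


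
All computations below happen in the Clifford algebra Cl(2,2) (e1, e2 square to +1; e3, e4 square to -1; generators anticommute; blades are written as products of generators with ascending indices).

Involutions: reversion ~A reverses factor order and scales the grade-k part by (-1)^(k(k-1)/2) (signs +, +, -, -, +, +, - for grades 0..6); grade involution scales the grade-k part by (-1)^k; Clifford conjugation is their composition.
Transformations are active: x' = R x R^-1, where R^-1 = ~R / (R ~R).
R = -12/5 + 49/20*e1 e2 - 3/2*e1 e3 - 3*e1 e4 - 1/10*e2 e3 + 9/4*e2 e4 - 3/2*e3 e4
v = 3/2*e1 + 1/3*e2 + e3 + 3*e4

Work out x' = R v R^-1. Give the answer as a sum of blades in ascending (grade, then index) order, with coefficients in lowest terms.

~R = -12/5 - 49/20*e1 e2 + 3/2*e1 e3 + 3*e1 e4 + 1/10*e2 e3 - 9/4*e2 e4 + 3/2*e3 e4, and R ~R = -231/100, so R^-1 = ~R / (-231/100).
R v = 463/60*e1 - 89/8*e2 + 263/60*e3 - 99/20*e4 + 14/5*e1 e2 e3 + 469/40*e1 e2 e4 - 15/4*e1 e3 e4 - 61/20*e2 e3 e4
Answer: 9937/308*e1 + 1543/231*e2 - 251/154*e3 - 1453/44*e4


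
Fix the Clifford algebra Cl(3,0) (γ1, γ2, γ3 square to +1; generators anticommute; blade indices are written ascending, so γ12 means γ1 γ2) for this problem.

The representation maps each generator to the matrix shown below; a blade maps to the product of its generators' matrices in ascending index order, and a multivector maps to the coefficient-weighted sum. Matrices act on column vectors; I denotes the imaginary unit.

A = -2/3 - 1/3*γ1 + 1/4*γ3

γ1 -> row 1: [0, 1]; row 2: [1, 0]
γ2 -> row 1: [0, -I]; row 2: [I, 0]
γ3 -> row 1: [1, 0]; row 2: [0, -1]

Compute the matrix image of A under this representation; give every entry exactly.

M = (-2/3)*1 + (-1/3)*rho(γ1) + (1/4)*rho(γ3), summed entrywise (1 is the identity matrix):
Answer: row 1: [-5/12, -1/3]; row 2: [-1/3, -11/12]


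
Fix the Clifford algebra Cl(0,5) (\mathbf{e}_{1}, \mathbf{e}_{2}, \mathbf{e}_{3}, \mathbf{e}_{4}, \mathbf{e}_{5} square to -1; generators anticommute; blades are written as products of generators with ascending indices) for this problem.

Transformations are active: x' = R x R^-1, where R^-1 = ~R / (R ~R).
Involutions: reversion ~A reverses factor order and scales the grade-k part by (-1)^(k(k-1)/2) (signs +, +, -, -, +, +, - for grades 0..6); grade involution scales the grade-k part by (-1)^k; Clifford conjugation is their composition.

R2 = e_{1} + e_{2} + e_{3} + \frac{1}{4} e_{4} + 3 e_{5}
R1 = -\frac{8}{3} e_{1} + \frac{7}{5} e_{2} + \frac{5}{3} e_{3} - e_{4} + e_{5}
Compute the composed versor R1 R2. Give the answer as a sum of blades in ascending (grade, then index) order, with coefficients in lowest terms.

Distribute over the terms of R1 (each basis-blade product reordered to ascending indices, repeated generators contracted through their squares):
(-\frac{8}{3} e_{1}) R2 = \frac{8}{3} - \frac{8}{3} e_{1} e_{2} - \frac{8}{3} e_{1} e_{3} - \frac{2}{3} e_{1} e_{4} - 8 e_{1} e_{5}
(\frac{7}{5} e_{2}) R2 = -\frac{7}{5} - \frac{7}{5} e_{1} e_{2} + \frac{7}{5} e_{2} e_{3} + \frac{7}{20} e_{2} e_{4} + \frac{21}{5} e_{2} e_{5}
(\frac{5}{3} e_{3}) R2 = -\frac{5}{3} - \frac{5}{3} e_{1} e_{3} - \frac{5}{3} e_{2} e_{3} + \frac{5}{12} e_{3} e_{4} + 5 e_{3} e_{5}
(-e_{4}) R2 = \frac{1}{4} + e_{1} e_{4} + e_{2} e_{4} + e_{3} e_{4} - 3 e_{4} e_{5}
(e_{5}) R2 = -3 - e_{1} e_{5} - e_{2} e_{5} - e_{3} e_{5} - \frac{1}{4} e_{4} e_{5}
Summing the partial products and collecting blades:
Answer: -\frac{63}{20} - \frac{61}{15} e_{1} e_{2} - \frac{13}{3} e_{1} e_{3} + \frac{1}{3} e_{1} e_{4} - 9 e_{1} e_{5} - \frac{4}{15} e_{2} e_{3} + \frac{27}{20} e_{2} e_{4} + \frac{16}{5} e_{2} e_{5} + \frac{17}{12} e_{3} e_{4} + 4 e_{3} e_{5} - \frac{13}{4} e_{4} e_{5}


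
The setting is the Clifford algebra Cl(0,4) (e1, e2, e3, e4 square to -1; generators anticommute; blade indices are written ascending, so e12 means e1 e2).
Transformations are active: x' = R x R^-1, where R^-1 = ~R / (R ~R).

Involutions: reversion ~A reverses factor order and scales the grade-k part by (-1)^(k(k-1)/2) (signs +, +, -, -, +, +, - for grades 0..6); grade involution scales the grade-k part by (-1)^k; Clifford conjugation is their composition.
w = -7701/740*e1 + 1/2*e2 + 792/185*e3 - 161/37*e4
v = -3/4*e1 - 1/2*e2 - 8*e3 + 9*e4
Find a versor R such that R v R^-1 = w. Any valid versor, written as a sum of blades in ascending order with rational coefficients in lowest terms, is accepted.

Equal squares first: v^2 = w^2 = -2333/16. Then v + w = -2064/185*e1 - 688/185*e3 + 172/37*e4 is a versor taking v to w, provided it is invertible.
Answer: -2064/185*e1 - 688/185*e3 + 172/37*e4


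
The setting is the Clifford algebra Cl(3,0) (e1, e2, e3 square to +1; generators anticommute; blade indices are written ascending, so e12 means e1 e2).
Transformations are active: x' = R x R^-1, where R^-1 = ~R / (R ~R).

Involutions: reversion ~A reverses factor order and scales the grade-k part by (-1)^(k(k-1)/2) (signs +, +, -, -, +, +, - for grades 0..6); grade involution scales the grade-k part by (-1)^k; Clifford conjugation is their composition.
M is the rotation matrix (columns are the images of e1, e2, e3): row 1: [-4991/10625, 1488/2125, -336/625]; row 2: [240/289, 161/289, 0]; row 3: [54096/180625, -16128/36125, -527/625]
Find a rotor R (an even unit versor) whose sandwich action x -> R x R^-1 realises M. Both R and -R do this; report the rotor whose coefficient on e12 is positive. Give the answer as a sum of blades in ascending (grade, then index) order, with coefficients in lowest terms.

Method: write R = a + b12*e12 + b13*e13 + b23*e23 with a^2 + b12^2 + b13^2 + b23^2 = 1 (so R^-1 = ~R). Expanding the columns R e_j ~R gives tr M = 4a^2 - 1 and, from the antisymmetric part, M21 - M12 = -4a*b12, M13 - M31 = 4a*b13, M32 - M23 = -4a*b23.
Here tr M = -5461/7225, so a^2 = (1 + tr M)/4 = 441/7225 and a = ±21/85. Taking a = 21/85: M21 - M12 = 4704/36125, M13 - M31 = -6048/7225, M32 - M23 = -16128/36125, giving b12 = -56/425, b13 = -72/85, b23 = 192/425, i.e. R = 21/85 - 56/425*e12 - 72/85*e13 + 192/425*e23.
Its e12 coefficient is negative, so report the other preimage -R.
Answer: -21/85 + 56/425*e12 + 72/85*e13 - 192/425*e23. Why the constraint matters: R and -R act identically through the sandwich — M has trace -5461/7225 either way — so only the sign condition on e12 picks one of the two preimages.


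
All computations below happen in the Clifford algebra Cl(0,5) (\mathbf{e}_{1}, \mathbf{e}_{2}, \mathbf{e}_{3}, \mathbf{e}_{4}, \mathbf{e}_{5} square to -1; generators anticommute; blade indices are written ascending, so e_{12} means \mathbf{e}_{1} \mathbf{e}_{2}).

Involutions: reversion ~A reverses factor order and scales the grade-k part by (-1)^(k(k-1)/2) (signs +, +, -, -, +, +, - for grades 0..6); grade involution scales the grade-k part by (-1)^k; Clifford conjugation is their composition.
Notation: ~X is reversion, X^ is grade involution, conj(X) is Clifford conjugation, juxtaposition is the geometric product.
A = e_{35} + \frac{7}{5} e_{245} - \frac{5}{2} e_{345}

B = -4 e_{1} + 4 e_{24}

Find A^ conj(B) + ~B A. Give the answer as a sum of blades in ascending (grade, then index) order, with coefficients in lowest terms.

first term: -\frac{28}{5} e_{5} + 4 e_{135} + 10 e_{235} + \frac{28}{5} e_{1245} - 10 e_{1345} + 4 e_{2345}
second term: \frac{28}{5} e_{5} - 4 e_{135} + 10 e_{235} - \frac{28}{5} e_{1245} + 10 e_{1345} + 4 e_{2345}
Answer: 20 e_{235} + 8 e_{2345}


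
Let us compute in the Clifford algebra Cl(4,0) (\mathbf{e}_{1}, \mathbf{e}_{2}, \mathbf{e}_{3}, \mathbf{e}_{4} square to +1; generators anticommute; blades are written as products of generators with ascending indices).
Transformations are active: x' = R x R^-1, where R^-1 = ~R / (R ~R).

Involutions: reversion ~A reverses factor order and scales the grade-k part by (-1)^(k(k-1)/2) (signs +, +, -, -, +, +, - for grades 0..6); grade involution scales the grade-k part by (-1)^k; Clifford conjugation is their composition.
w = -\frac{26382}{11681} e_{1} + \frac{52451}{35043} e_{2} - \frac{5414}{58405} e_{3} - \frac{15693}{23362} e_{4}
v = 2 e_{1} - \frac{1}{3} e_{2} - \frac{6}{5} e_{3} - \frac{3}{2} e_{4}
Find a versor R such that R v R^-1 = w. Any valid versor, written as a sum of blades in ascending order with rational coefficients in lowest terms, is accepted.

Take R = v + w = -\frac{3020}{11681} e_{1} + \frac{13590}{11681} e_{2} - \frac{15100}{11681} e_{3} - \frac{25368}{11681} e_{4}. Because q(v) = q(w) = \frac{7021}{900}, conjugation by R sends v exactly to w.
Answer: -\frac{3020}{11681} e_{1} + \frac{13590}{11681} e_{2} - \frac{15100}{11681} e_{3} - \frac{25368}{11681} e_{4}


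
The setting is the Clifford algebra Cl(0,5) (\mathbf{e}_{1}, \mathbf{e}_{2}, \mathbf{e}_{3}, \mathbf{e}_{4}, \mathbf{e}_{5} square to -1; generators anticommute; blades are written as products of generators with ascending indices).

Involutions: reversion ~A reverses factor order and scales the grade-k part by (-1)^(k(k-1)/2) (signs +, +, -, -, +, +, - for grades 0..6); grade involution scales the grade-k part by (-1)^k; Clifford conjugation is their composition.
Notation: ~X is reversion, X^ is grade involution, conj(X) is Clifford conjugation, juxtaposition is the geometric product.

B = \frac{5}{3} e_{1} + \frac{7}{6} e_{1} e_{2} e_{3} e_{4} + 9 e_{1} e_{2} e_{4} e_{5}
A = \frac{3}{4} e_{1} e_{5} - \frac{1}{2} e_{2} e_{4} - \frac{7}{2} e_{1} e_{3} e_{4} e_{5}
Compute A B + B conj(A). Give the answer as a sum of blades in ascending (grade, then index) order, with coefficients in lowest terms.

first term: \frac{5}{4} e_{5} - \frac{7}{12} e_{1} e_{3} + \frac{9}{2} e_{1} e_{5} - \frac{63}{2} e_{2} e_{3} - \frac{27}{4} e_{2} e_{4} - \frac{49}{12} e_{2} e_{5} - \frac{5}{6} e_{1} e_{2} e_{4} - \frac{35}{6} e_{3} e_{4} e_{5} - \frac{7}{8} e_{2} e_{3} e_{4} e_{5}
second term: \frac{5}{4} e_{5} + \frac{7}{12} e_{1} e_{3} - \frac{9}{2} e_{1} e_{5} + \frac{63}{2} e_{2} e_{3} + \frac{27}{4} e_{2} e_{4} + \frac{49}{12} e_{2} e_{5} + \frac{5}{6} e_{1} e_{2} e_{4} + \frac{35}{6} e_{3} e_{4} e_{5} - \frac{7}{8} e_{2} e_{3} e_{4} e_{5}
Answer: \frac{5}{2} e_{5} - \frac{7}{4} e_{2} e_{3} e_{4} e_{5}
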